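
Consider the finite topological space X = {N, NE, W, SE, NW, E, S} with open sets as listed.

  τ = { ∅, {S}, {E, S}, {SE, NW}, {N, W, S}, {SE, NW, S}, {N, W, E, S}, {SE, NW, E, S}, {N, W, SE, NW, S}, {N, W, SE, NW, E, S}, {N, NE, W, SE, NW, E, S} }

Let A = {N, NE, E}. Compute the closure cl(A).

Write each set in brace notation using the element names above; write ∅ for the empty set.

{N, NE, W, E}

cl via duality: int({W, SE, NW, S}) = {SE, NW, S}, so X∖{SE, NW, S} = {N, NE, W, E}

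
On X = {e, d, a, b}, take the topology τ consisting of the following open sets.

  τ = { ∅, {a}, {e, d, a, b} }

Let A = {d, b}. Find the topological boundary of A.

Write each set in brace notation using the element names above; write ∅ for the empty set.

opens ⊆ A: ∅; union → int = ∅
complement {e, a}; its interior {a}; cl(A) = X∖{a} = {e, d, b}
boundary = {e, d, b} ∖ ∅ = {e, d, b}

{e, d, b}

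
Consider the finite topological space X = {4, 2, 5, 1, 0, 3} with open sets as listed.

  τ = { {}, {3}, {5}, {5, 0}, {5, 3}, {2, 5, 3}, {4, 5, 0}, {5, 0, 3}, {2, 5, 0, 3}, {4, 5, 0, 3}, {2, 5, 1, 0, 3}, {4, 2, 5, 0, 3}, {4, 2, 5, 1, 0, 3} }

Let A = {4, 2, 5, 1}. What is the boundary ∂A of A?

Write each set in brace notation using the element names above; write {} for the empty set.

{4, 2, 1, 0}

opens ⊆ A: {}, {5}; union → int = {5}
complement {0, 3}; its interior {3}; cl(A) = X∖{3} = {4, 2, 5, 1, 0}
boundary = {4, 2, 5, 1, 0} ∖ {5} = {4, 2, 1, 0}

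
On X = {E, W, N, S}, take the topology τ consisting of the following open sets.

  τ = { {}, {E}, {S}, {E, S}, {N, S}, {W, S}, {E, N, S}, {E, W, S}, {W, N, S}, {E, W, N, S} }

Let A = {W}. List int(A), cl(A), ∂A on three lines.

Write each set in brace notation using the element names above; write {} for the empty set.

U open, U⊆A: {}. int(A) = ⋃ = {}
X∖A={E, N, S}, int(X∖A)={E, N, S}, hence cl(A)={W}
∂A: remove int from cl → {W}

int(A) = {}
cl(A)  = {W}
∂A     = {W}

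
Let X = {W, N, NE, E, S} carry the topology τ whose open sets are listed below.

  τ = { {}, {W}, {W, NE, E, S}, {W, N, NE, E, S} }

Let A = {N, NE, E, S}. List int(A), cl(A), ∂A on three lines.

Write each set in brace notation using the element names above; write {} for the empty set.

int(A) = {}
cl(A)  = {N, NE, E, S}
∂A     = {N, NE, E, S}

U open, U⊆A: {}. int(A) = ⋃ = {}
X∖A={W}, int(X∖A)={W}, hence cl(A)={N, NE, E, S}
∂A: remove int from cl → {N, NE, E, S}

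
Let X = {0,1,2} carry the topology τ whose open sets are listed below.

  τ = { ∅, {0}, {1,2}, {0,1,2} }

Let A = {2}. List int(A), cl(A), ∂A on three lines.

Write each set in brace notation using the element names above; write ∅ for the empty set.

U open, U⊆A: ∅. int(A) = ⋃ = ∅
X∖A={0,1}, int(X∖A)={0}, hence cl(A)={1,2}
∂A: remove int from cl → {1,2}

int(A) = ∅
cl(A)  = {1,2}
∂A     = {1,2}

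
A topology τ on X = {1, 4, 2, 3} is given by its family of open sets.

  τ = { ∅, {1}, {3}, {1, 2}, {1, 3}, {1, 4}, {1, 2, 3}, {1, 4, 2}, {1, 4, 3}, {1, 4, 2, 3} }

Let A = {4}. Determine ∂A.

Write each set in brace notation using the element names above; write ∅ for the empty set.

{4}

interior: largest open inside A is ∅ (from ∅)
cl via duality: int({1, 2, 3}) = {1, 2, 3}, so X∖{1, 2, 3} = {4}
cl∖int = {4}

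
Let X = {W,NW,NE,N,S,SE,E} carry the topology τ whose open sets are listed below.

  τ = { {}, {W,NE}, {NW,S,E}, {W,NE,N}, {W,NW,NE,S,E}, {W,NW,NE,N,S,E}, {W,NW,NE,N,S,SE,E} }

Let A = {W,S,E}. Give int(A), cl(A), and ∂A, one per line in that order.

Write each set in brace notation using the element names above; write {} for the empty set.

int(A) = {}
cl(A)  = {W,NW,NE,N,S,SE,E}
∂A     = {W,NW,NE,N,S,SE,E}

open subsets of A: {}; so int(A) = {}
closure: X∖int(X∖A) = X∖{} = {W,NW,NE,N,S,SE,E}
∂A = {W,NW,NE,N,S,SE,E} minus {} = {W,NW,NE,N,S,SE,E}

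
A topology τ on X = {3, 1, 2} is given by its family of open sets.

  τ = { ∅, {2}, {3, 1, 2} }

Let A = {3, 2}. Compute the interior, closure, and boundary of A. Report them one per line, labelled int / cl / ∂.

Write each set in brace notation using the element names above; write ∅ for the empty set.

U open, U⊆A: ∅, {2}. int(A) = ⋃ = {2}
X∖A={1}, int(X∖A)=∅, hence cl(A)={3, 1, 2}
∂A: remove int from cl → {3, 1}

int(A) = {2}
cl(A)  = {3, 1, 2}
∂A     = {3, 1}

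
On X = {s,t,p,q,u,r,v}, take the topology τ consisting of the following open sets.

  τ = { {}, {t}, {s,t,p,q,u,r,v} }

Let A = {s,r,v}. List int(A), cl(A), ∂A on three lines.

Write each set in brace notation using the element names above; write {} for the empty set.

open subsets of A: {}; so int(A) = {}
closure: X∖int(X∖A) = X∖{t} = {s,p,q,u,r,v}
∂A = {s,p,q,u,r,v} minus {} = {s,p,q,u,r,v}

int(A) = {}
cl(A)  = {s,p,q,u,r,v}
∂A     = {s,p,q,u,r,v}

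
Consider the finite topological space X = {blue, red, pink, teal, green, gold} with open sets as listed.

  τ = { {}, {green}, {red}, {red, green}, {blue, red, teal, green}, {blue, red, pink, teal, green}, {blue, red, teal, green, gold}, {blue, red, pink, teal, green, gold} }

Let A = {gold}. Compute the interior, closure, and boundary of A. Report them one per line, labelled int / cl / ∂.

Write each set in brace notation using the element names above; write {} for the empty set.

U open, U⊆A: {}. int(A) = ⋃ = {}
X∖A={blue, red, pink, teal, green}, int(X∖A)={blue, red, pink, teal, green}, hence cl(A)={gold}
∂A: remove int from cl → {gold}

int(A) = {}
cl(A)  = {gold}
∂A     = {gold}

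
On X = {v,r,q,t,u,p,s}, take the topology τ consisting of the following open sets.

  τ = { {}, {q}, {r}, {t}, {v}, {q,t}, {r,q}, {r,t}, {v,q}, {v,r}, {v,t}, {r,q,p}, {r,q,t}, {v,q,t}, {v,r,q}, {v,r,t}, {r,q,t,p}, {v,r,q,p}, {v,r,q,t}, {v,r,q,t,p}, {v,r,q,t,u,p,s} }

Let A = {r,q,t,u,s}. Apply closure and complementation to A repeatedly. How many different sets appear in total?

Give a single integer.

X∖A={v,p}, int(X∖A)={v}, hence cl(A)={r,q,t,u,p,s}
Orbit (k=closure, c=complement):
  1. A     = {r,q,t,u,s}
  2. kA    = {r,q,t,u,p,s}
  3. cA    = {v,p}
  4. ckA   = {v}
  5. kcA   = {v,u,p,s}
  6. kckA  = {v,u,s}
  7. ckcA  = {r,q,t}
  8. ckckA = {r,q,t,p}
(closed under both — stop)

8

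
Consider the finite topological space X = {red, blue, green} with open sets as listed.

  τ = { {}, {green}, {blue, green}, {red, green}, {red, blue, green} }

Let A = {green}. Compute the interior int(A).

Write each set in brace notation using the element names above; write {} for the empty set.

{green}

opens ⊆ A: {}, {green}; union → int = {green}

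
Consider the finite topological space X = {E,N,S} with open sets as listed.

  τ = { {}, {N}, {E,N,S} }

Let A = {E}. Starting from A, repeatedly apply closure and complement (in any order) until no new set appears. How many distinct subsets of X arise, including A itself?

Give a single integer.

X∖A={N,S}, int(X∖A)={N}, hence cl(A)={E,S}
Orbit (k=closure, c=complement):
  1. A     = {E}
  2. kA    = {E,S}
  3. cA    = {N,S}
  4. ckA   = {N}
  5. kcA   = {E,N,S}
  6. ckcA  = {}
(closed under both — stop)

6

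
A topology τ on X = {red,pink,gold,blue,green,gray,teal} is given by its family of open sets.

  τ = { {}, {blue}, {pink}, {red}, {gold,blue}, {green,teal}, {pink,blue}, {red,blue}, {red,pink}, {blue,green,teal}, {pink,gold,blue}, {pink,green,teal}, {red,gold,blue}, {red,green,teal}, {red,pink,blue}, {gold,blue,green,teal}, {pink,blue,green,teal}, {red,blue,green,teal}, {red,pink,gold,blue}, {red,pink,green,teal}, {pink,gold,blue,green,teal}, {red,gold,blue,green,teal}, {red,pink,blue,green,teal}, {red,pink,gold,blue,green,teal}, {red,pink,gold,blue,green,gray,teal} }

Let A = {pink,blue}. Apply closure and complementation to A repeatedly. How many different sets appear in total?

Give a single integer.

closure: X∖int(X∖A) = X∖{red,green,teal} = {pink,gold,blue,gray}
Let k=closure and c=complement:
  1. A     = {pink,blue}
  2. kA    = {pink,gold,blue,gray}
  3. cA    = {red,gold,green,gray,teal}
  4. ckA   = {red,green,teal}
  5. kckA  = {red,green,gray,teal}
  6. ckckA = {pink,gold,blue}
— saturated at 6

6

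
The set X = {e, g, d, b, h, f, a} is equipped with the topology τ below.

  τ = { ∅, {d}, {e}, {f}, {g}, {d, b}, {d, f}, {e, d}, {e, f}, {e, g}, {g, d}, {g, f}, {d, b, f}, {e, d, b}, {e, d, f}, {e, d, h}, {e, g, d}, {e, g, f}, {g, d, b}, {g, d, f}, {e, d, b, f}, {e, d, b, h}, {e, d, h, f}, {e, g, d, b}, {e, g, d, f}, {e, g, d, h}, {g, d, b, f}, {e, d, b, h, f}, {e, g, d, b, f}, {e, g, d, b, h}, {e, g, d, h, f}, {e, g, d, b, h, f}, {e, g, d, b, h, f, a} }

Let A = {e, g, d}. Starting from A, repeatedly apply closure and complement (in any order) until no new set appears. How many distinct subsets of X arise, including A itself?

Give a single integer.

6

complement {b, h, f, a}; its interior {f}; cl(A) = X∖{f} = {e, g, d, b, h, a}
With k = closure, c = complement:
  1. A     = {e, g, d}
  2. kA    = {e, g, d, b, h, a}
  3. cA    = {b, h, f, a}
  4. ckA   = {f}
  5. kckA  = {f, a}
  6. ckckA = {e, g, d, b, h}
k, c of each give nothing new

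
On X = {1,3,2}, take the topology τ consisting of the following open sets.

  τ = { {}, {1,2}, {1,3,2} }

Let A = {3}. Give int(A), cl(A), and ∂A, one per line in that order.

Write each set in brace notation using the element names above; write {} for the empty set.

int(A) = {}
cl(A)  = {3}
∂A     = {3}

open subsets of A: {}; so int(A) = {}
closure: X∖int(X∖A) = X∖{1,2} = {3}
∂A = {3} minus {} = {3}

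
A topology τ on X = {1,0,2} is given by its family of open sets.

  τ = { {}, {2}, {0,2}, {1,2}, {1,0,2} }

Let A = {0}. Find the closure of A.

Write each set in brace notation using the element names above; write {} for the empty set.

X∖A={1,2}, int(X∖A)={1,2}, hence cl(A)={0}

{0}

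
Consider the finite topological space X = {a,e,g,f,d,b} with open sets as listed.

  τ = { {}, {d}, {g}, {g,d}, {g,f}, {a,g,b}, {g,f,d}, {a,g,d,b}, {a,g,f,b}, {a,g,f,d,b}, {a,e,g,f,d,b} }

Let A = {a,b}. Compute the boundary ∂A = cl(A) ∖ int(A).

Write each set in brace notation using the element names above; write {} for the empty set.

open subsets of A: {}; so int(A) = {}
closure: X∖int(X∖A) = X∖{g,f,d} = {a,e,b}
∂A = {a,e,b} minus {} = {a,e,b}

{a,e,b}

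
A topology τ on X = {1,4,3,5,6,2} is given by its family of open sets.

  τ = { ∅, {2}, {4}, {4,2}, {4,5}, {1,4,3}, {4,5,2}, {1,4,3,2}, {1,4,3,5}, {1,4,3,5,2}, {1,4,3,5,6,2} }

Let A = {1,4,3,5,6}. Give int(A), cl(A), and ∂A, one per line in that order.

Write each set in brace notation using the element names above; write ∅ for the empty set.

open subsets of A: ∅, {4}, {4,5}, {1,4,3}, {1,4,3,5}; so int(A) = {1,4,3,5}
closure: X∖int(X∖A) = X∖{2} = {1,4,3,5,6}
∂A = {1,4,3,5,6} minus {1,4,3,5} = {6}

int(A) = {1,4,3,5}
cl(A)  = {1,4,3,5,6}
∂A     = {6}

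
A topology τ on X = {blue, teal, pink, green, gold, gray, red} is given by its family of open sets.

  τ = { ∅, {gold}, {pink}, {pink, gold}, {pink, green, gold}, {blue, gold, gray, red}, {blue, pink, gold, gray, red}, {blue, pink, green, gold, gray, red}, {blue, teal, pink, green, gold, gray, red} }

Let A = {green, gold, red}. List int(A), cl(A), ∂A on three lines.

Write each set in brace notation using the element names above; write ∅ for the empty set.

int(A) = {gold}
cl(A)  = {blue, teal, green, gold, gray, red}
∂A     = {blue, teal, green, gray, red}

interior: largest open inside A is {gold} (from ∅, {gold})
cl via duality: int({blue, teal, pink, gray}) = {pink}, so X∖{pink} = {blue, teal, green, gold, gray, red}
cl∖int = {blue, teal, green, gray, red}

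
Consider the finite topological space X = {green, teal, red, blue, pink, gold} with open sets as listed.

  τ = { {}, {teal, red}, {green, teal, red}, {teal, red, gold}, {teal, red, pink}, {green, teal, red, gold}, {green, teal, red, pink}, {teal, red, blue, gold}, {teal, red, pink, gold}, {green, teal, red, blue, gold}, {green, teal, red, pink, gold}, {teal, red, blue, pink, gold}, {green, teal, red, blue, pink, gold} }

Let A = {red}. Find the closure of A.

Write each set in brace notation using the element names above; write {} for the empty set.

{green, teal, red, blue, pink, gold}

cl via duality: int({green, teal, blue, pink, gold}) = {}, so X∖{} = {green, teal, red, blue, pink, gold}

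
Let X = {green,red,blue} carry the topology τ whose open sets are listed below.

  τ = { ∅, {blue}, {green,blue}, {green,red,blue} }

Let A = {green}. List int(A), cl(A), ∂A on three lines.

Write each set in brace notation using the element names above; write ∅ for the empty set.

open subsets of A: ∅; so int(A) = ∅
closure: X∖int(X∖A) = X∖{blue} = {green,red}
∂A = {green,red} minus ∅ = {green,red}

int(A) = ∅
cl(A)  = {green,red}
∂A     = {green,red}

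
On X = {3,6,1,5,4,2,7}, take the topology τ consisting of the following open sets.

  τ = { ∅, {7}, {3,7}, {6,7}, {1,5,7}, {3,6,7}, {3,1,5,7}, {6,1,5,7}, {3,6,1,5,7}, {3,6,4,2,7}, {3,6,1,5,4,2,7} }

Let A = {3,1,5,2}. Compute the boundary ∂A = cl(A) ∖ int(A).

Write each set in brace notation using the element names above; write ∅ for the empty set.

interior: largest open inside A is ∅ (from ∅)
cl via duality: int({6,4,7}) = {6,7}, so X∖{6,7} = {3,1,5,4,2}
cl∖int = {3,1,5,4,2}

{3,1,5,4,2}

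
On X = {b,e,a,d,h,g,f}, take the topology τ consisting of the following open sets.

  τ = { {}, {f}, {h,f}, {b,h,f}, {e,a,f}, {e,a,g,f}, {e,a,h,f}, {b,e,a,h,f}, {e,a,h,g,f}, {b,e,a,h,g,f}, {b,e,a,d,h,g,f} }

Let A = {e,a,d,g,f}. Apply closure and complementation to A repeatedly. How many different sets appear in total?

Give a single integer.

6

closure: X∖int(X∖A) = X∖{} = {b,e,a,d,h,g,f}
Let k=closure and c=complement:
  1. A     = {e,a,d,g,f}
  2. kA    = {b,e,a,d,h,g,f}
  3. cA    = {b,h}
  4. ckA   = {}
  5. kcA   = {b,d,h}
  6. ckcA  = {e,a,g,f}
— saturated at 6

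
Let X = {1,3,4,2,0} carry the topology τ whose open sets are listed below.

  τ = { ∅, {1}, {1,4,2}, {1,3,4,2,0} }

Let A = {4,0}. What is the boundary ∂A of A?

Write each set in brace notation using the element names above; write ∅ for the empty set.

interior: largest open inside A is ∅ (from ∅)
cl via duality: int({1,3,2}) = {1}, so X∖{1} = {3,4,2,0}
cl∖int = {3,4,2,0}

{3,4,2,0}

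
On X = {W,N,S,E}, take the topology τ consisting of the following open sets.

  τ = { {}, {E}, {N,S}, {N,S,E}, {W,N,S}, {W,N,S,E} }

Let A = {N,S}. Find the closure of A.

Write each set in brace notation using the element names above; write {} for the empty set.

{W,N,S}

complement {W,E}; its interior {E}; cl(A) = X∖{E} = {W,N,S}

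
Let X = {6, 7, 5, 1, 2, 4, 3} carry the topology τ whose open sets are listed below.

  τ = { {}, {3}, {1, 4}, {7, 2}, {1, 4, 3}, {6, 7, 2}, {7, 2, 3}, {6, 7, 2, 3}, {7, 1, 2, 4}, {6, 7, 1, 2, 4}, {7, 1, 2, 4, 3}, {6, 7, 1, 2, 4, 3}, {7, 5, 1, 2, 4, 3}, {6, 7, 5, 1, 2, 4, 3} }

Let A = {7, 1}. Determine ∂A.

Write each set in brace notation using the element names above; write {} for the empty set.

opens ⊆ A: {}; union → int = {}
complement {6, 5, 2, 4, 3}; its interior {3}; cl(A) = X∖{3} = {6, 7, 5, 1, 2, 4}
boundary = {6, 7, 5, 1, 2, 4} ∖ {} = {6, 7, 5, 1, 2, 4}

{6, 7, 5, 1, 2, 4}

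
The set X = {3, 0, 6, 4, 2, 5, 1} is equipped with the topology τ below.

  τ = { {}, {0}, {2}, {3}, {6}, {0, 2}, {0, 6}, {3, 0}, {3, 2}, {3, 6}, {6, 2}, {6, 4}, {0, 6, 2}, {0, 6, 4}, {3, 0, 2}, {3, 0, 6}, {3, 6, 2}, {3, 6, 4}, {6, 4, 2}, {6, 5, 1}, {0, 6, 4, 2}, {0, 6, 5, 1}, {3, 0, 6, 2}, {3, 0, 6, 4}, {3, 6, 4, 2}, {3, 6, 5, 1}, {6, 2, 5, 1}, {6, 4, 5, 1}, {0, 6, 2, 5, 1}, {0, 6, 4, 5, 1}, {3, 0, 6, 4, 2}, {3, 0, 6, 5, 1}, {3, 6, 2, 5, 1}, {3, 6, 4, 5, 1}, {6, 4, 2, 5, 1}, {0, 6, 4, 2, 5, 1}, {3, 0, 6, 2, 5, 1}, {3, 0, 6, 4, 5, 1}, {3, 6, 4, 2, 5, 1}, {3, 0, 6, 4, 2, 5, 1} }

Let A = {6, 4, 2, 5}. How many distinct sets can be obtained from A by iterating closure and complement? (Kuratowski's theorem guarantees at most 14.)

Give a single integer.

6

closure: X∖int(X∖A) = X∖{3, 0} = {6, 4, 2, 5, 1}
Let k=closure and c=complement:
  1. A     = {6, 4, 2, 5}
  2. kA    = {6, 4, 2, 5, 1}
  3. cA    = {3, 0, 1}
  4. ckA   = {3, 0}
  5. kcA   = {3, 0, 5, 1}
  6. ckcA  = {6, 4, 2}
— saturated at 6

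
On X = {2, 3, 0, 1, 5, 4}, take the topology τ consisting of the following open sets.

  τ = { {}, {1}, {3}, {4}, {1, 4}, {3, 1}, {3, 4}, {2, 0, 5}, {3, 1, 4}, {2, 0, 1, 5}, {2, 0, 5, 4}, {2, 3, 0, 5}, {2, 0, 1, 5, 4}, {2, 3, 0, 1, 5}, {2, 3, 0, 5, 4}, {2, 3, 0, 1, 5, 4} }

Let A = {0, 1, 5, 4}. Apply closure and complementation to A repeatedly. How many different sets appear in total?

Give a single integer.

6

cl via duality: int({2, 3}) = {3}, so X∖{3} = {2, 0, 1, 5, 4}
Write k for closure, c for complement:
  1. A     = {0, 1, 5, 4}
  2. kA    = {2, 0, 1, 5, 4}
  3. cA    = {2, 3}
  4. ckA   = {3}
  5. kcA   = {2, 3, 0, 5}
  6. ckcA  = {1, 4}
applying k or c yields no new set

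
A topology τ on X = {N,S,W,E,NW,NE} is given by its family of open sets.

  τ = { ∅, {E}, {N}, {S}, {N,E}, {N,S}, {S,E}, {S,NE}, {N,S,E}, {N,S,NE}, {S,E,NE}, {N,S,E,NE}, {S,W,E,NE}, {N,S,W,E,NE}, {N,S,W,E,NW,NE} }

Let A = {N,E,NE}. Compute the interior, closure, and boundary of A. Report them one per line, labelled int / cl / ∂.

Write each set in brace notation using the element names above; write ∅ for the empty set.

int(A) = {N,E}
cl(A)  = {N,W,E,NW,NE}
∂A     = {W,NW,NE}

U open, U⊆A: ∅, {N}, {E}, {N,E}. int(A) = ⋃ = {N,E}
X∖A={S,W,NW}, int(X∖A)={S}, hence cl(A)={N,W,E,NW,NE}
∂A: remove int from cl → {W,NW,NE}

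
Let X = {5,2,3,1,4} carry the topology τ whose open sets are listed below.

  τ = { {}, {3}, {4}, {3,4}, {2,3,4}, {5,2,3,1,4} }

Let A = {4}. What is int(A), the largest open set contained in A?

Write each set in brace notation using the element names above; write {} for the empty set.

interior: largest open inside A is {4} (from {}, {4})

{4}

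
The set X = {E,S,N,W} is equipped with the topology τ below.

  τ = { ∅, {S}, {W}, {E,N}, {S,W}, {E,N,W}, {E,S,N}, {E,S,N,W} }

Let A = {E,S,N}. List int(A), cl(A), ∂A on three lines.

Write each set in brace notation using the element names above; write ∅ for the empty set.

int(A) = {E,S,N}
cl(A)  = {E,S,N}
∂A     = ∅

interior: largest open inside A is {E,S,N} (from ∅, {S}, {E,N}, {E,S,N})
cl via duality: int({W}) = {W}, so X∖{W} = {E,S,N}
cl∖int = ∅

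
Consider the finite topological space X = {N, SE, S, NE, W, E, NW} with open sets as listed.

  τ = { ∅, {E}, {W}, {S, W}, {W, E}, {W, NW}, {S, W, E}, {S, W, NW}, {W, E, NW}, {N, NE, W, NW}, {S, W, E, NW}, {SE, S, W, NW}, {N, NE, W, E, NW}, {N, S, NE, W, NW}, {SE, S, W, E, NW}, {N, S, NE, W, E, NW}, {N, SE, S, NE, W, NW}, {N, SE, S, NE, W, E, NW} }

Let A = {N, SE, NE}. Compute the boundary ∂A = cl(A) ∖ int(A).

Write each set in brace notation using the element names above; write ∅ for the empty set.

U open, U⊆A: ∅. int(A) = ⋃ = ∅
X∖A={S, W, E, NW}, int(X∖A)={S, W, E, NW}, hence cl(A)={N, SE, NE}
∂A: remove int from cl → {N, SE, NE}

{N, SE, NE}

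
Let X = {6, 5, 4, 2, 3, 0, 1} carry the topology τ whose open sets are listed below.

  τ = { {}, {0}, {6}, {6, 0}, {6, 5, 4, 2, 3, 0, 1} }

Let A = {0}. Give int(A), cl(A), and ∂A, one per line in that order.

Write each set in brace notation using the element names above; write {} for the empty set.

int(A) = {0}
cl(A)  = {5, 4, 2, 3, 0, 1}
∂A     = {5, 4, 2, 3, 1}

open subsets of A: {}, {0}; so int(A) = {0}
closure: X∖int(X∖A) = X∖{6} = {5, 4, 2, 3, 0, 1}
∂A = {5, 4, 2, 3, 0, 1} minus {0} = {5, 4, 2, 3, 1}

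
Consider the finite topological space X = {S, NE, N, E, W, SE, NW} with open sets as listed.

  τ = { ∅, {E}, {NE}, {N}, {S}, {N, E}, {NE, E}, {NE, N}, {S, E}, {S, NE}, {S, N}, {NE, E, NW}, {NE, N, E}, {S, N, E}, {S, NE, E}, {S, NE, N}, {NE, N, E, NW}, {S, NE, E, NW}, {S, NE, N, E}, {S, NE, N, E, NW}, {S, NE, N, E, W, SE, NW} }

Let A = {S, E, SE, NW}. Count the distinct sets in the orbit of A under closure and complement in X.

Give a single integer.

complement {NE, N, W}; its interior {NE, N}; cl(A) = X∖{NE, N} = {S, E, W, SE, NW}
With k = closure, c = complement:
  1. A     = {S, E, SE, NW}
  2. kA    = {S, E, W, SE, NW}
  3. cA    = {NE, N, W}
  4. ckA   = {NE, N}
  5. kcA   = {NE, N, W, SE, NW}
  6. ckcA  = {S, E}
k, c of each give nothing new

6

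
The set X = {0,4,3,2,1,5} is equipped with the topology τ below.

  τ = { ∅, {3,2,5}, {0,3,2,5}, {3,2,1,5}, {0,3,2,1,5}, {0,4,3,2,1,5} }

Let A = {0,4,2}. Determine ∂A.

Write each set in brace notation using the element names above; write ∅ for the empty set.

U open, U⊆A: ∅. int(A) = ⋃ = ∅
X∖A={3,1,5}, int(X∖A)=∅, hence cl(A)={0,4,3,2,1,5}
∂A: remove int from cl → {0,4,3,2,1,5}

{0,4,3,2,1,5}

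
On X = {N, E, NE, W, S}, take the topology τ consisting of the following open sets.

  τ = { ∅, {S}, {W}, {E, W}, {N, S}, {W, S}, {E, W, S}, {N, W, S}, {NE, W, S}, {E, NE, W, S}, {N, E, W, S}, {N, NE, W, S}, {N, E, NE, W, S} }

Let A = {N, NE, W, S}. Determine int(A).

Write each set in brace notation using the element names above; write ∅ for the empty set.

{N, NE, W, S}

opens ⊆ A: ∅, {S}, {W}, {N, S}, {W, S}, {N, W, S}, {NE, W, S}, {N, NE, W, S}; union → int = {N, NE, W, S}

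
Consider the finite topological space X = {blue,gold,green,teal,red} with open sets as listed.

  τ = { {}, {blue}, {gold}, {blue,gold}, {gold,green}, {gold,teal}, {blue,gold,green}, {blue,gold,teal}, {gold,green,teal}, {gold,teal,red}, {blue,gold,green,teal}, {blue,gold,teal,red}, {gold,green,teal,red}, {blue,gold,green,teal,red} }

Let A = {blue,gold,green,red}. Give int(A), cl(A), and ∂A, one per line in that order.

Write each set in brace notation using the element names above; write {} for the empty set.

int(A) = {blue,gold,green}
cl(A)  = {blue,gold,green,teal,red}
∂A     = {teal,red}

open subsets of A: {}, {gold}, {blue}, {gold,green}, {blue,gold}, {blue,gold,green}; so int(A) = {blue,gold,green}
closure: X∖int(X∖A) = X∖{} = {blue,gold,green,teal,red}
∂A = {blue,gold,green,teal,red} minus {blue,gold,green} = {teal,red}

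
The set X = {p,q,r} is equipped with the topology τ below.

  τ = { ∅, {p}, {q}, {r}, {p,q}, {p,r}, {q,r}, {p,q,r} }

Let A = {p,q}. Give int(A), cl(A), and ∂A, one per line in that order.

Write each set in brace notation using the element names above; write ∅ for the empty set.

int(A) = {p,q}
cl(A)  = {p,q}
∂A     = ∅

opens ⊆ A: ∅, {q}, {p}, {p,q}; union → int = {p,q}
complement {r}; its interior {r}; cl(A) = X∖{r} = {p,q}
boundary = {p,q} ∖ {p,q} = ∅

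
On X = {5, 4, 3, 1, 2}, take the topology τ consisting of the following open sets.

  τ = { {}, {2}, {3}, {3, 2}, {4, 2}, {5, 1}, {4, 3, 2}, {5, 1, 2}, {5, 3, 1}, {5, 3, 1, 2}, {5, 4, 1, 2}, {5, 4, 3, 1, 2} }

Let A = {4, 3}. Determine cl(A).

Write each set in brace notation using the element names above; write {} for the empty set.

{4, 3}

X∖A={5, 1, 2}, int(X∖A)={5, 1, 2}, hence cl(A)={4, 3}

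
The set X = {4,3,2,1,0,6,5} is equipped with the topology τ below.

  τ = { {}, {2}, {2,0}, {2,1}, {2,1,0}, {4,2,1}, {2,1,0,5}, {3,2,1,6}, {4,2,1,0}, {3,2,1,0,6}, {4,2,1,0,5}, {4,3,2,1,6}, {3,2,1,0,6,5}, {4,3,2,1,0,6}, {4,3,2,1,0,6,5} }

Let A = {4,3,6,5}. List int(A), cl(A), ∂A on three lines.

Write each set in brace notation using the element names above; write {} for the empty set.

open subsets of A: {}; so int(A) = {}
closure: X∖int(X∖A) = X∖{2,1,0} = {4,3,6,5}
∂A = {4,3,6,5} minus {} = {4,3,6,5}

int(A) = {}
cl(A)  = {4,3,6,5}
∂A     = {4,3,6,5}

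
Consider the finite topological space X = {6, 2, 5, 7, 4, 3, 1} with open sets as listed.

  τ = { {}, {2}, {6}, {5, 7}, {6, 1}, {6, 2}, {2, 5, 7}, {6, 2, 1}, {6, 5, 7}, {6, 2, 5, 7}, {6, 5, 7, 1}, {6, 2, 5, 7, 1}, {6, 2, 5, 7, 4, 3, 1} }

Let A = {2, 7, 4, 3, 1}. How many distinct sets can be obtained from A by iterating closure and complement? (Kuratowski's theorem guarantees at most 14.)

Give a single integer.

cl via duality: int({6, 5}) = {6}, so X∖{6} = {2, 5, 7, 4, 3, 1}
Write k for closure, c for complement:
  1. A     = {2, 7, 4, 3, 1}
  2. kA    = {2, 5, 7, 4, 3, 1}
  3. cA    = {6, 5}
  4. ckA   = {6}
  5. kcA   = {6, 5, 7, 4, 3, 1}
  6. kckA  = {6, 4, 3, 1}
  7. ckcA  = {2}
  8. ckckA = {2, 5, 7}
  9. kckcA = {2, 4, 3}
  10. kckckA = {2, 5, 7, 4, 3}
  11. ckckcA = {6, 5, 7, 1}
  12. ckckckA = {6, 1}
applying k or c yields no new set

12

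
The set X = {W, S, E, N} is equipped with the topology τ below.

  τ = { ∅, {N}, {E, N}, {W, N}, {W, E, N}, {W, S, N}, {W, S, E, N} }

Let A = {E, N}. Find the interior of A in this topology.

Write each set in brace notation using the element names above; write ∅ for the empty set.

{E, N}

opens ⊆ A: ∅, {N}, {E, N}; union → int = {E, N}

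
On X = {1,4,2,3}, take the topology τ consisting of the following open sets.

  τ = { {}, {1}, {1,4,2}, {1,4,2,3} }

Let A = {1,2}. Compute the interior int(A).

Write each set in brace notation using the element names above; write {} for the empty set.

opens ⊆ A: {}, {1}; union → int = {1}

{1}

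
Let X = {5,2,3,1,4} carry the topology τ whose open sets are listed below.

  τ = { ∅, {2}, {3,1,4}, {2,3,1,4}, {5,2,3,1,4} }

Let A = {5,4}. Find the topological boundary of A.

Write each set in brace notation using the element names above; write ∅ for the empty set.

opens ⊆ A: ∅; union → int = ∅
complement {2,3,1}; its interior {2}; cl(A) = X∖{2} = {5,3,1,4}
boundary = {5,3,1,4} ∖ ∅ = {5,3,1,4}

{5,3,1,4}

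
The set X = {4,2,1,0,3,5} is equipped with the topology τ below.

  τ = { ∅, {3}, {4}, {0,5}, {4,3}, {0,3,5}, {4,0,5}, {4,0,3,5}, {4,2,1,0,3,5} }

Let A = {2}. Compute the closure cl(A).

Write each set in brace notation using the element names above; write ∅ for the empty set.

{2,1}

complement {4,1,0,3,5}; its interior {4,0,3,5}; cl(A) = X∖{4,0,3,5} = {2,1}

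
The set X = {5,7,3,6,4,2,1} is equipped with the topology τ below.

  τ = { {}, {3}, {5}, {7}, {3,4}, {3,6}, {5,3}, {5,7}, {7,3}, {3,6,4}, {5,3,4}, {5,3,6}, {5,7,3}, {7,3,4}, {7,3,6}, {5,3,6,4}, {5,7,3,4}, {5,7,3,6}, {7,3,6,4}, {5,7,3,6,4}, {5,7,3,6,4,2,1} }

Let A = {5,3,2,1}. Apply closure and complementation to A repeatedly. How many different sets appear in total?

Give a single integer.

8

complement {7,6,4}; its interior {7}; cl(A) = X∖{7} = {5,3,6,4,2,1}
With k = closure, c = complement:
  1. A     = {5,3,2,1}
  2. kA    = {5,3,6,4,2,1}
  3. cA    = {7,6,4}
  4. ckA   = {7}
  5. kcA   = {7,6,4,2,1}
  6. kckA  = {7,2,1}
  7. ckcA  = {5,3}
  8. ckckA = {5,3,6,4}
k, c of each give nothing new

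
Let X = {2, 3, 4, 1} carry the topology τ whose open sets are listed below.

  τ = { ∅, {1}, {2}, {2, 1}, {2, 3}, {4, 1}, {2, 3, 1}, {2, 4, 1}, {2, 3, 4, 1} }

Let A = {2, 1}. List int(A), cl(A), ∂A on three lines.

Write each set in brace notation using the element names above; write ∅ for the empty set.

open subsets of A: ∅, {2}, {1}, {2, 1}; so int(A) = {2, 1}
closure: X∖int(X∖A) = X∖∅ = {2, 3, 4, 1}
∂A = {2, 3, 4, 1} minus {2, 1} = {3, 4}

int(A) = {2, 1}
cl(A)  = {2, 3, 4, 1}
∂A     = {3, 4}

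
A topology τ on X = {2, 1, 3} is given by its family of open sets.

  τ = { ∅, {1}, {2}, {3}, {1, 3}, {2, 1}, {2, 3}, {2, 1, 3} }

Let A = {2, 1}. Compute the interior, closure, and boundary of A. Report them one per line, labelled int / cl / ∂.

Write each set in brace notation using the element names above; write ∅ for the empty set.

int(A) = {2, 1}
cl(A)  = {2, 1}
∂A     = ∅

U open, U⊆A: ∅, {2}, {1}, {2, 1}. int(A) = ⋃ = {2, 1}
X∖A={3}, int(X∖A)={3}, hence cl(A)={2, 1}
∂A: remove int from cl → ∅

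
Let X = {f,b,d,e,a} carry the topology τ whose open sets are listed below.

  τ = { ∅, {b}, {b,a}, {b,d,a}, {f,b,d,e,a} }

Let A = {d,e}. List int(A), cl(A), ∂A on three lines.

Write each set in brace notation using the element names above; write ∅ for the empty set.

interior: largest open inside A is ∅ (from ∅)
cl via duality: int({f,b,a}) = {b,a}, so X∖{b,a} = {f,d,e}
cl∖int = {f,d,e}

int(A) = ∅
cl(A)  = {f,d,e}
∂A     = {f,d,e}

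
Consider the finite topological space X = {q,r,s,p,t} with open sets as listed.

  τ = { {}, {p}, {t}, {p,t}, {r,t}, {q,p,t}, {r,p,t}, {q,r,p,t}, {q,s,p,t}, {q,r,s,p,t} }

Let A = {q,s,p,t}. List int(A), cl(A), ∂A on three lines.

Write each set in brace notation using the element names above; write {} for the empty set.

interior: largest open inside A is {q,s,p,t} (from {}, {t}, {p}, {p,t}, {q,p,t}, {q,s,p,t})
cl via duality: int({r}) = {}, so X∖{} = {q,r,s,p,t}
cl∖int = {r}

int(A) = {q,s,p,t}
cl(A)  = {q,r,s,p,t}
∂A     = {r}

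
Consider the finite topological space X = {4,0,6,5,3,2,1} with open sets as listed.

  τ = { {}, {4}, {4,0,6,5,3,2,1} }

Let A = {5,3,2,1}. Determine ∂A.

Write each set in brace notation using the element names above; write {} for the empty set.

interior: largest open inside A is {} (from {})
cl via duality: int({4,0,6}) = {4}, so X∖{4} = {0,6,5,3,2,1}
cl∖int = {0,6,5,3,2,1}

{0,6,5,3,2,1}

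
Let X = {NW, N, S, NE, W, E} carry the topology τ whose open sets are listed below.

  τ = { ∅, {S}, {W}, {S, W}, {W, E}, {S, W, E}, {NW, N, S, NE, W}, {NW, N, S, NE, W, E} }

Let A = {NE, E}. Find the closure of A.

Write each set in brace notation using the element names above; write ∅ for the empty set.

{NW, N, NE, E}

X∖A={NW, N, S, W}, int(X∖A)={S, W}, hence cl(A)={NW, N, NE, E}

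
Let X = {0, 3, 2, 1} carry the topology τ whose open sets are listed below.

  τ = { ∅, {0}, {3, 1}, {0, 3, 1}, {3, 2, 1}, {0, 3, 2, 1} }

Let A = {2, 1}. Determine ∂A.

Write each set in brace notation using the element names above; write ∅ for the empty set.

{3, 2, 1}

interior: largest open inside A is ∅ (from ∅)
cl via duality: int({0, 3}) = {0}, so X∖{0} = {3, 2, 1}
cl∖int = {3, 2, 1}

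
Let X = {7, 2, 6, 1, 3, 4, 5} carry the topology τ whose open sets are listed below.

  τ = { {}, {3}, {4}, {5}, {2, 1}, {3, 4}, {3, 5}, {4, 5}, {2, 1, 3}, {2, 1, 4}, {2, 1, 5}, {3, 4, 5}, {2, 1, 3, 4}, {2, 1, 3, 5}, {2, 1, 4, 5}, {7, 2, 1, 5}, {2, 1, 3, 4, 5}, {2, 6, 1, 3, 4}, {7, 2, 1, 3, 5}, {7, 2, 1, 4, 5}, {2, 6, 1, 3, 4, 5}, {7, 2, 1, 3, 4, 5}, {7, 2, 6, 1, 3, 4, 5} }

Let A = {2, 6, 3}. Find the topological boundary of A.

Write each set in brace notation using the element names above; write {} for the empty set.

{7, 2, 6, 1}

U open, U⊆A: {}, {3}. int(A) = ⋃ = {3}
X∖A={7, 1, 4, 5}, int(X∖A)={4, 5}, hence cl(A)={7, 2, 6, 1, 3}
∂A: remove int from cl → {7, 2, 6, 1}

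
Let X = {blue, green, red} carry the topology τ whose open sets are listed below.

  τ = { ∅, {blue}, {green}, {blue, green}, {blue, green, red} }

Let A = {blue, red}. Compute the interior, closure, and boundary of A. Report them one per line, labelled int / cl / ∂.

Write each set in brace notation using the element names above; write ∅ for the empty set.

U open, U⊆A: ∅, {blue}. int(A) = ⋃ = {blue}
X∖A={green}, int(X∖A)={green}, hence cl(A)={blue, red}
∂A: remove int from cl → {red}

int(A) = {blue}
cl(A)  = {blue, red}
∂A     = {red}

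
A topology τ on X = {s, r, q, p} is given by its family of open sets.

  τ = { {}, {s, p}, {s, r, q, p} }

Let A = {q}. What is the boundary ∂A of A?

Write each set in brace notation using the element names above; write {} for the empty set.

{r, q}

U open, U⊆A: {}. int(A) = ⋃ = {}
X∖A={s, r, p}, int(X∖A)={s, p}, hence cl(A)={r, q}
∂A: remove int from cl → {r, q}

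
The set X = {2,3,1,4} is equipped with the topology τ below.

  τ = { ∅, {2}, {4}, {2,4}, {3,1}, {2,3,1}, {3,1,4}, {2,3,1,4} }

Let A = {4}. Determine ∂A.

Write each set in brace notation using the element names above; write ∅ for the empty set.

U open, U⊆A: ∅, {4}. int(A) = ⋃ = {4}
X∖A={2,3,1}, int(X∖A)={2,3,1}, hence cl(A)={4}
∂A: remove int from cl → ∅

∅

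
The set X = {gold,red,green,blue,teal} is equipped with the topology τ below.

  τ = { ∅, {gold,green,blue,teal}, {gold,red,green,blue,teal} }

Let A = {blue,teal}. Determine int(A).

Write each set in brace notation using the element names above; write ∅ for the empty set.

∅

open subsets of A: ∅; so int(A) = ∅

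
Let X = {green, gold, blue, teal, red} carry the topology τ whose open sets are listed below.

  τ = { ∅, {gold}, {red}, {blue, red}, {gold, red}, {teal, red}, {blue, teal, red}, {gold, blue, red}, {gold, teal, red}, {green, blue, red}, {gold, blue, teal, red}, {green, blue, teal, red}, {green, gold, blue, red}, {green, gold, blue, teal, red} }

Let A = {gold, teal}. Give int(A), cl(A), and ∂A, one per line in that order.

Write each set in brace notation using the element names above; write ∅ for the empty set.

int(A) = {gold}
cl(A)  = {gold, teal}
∂A     = {teal}

U open, U⊆A: ∅, {gold}. int(A) = ⋃ = {gold}
X∖A={green, blue, red}, int(X∖A)={green, blue, red}, hence cl(A)={gold, teal}
∂A: remove int from cl → {teal}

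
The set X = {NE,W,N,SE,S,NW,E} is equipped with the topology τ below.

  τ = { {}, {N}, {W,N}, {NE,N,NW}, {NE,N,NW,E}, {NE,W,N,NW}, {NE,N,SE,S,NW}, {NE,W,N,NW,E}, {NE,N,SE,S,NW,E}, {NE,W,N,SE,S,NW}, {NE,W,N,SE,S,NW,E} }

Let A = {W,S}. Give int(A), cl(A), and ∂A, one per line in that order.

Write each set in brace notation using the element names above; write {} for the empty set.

int(A) = {}
cl(A)  = {W,SE,S}
∂A     = {W,SE,S}

U open, U⊆A: {}. int(A) = ⋃ = {}
X∖A={NE,N,SE,NW,E}, int(X∖A)={NE,N,NW,E}, hence cl(A)={W,SE,S}
∂A: remove int from cl → {W,SE,S}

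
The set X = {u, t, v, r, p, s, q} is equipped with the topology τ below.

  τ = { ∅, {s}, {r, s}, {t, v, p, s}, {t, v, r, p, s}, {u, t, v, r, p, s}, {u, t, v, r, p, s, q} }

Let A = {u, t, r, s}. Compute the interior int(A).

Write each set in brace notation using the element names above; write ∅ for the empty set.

{r, s}

open subsets of A: ∅, {s}, {r, s}; so int(A) = {r, s}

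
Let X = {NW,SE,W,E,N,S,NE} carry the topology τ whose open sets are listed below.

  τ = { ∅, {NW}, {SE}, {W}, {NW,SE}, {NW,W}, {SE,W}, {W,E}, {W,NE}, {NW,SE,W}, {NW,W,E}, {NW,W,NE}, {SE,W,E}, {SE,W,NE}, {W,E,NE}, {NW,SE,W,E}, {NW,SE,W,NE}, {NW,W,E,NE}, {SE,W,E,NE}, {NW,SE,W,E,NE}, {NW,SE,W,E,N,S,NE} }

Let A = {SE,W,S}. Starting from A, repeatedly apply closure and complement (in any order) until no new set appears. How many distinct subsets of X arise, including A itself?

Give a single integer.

complement {NW,E,N,NE}; its interior {NW}; cl(A) = X∖{NW} = {SE,W,E,N,S,NE}
With k = closure, c = complement:
  1. A     = {SE,W,S}
  2. kA    = {SE,W,E,N,S,NE}
  3. cA    = {NW,E,N,NE}
  4. ckA   = {NW}
  5. kcA   = {NW,E,N,S,NE}
  6. kckA  = {NW,N,S}
  7. ckcA  = {SE,W}
  8. ckckA = {SE,W,E,NE}
k, c of each give nothing new

8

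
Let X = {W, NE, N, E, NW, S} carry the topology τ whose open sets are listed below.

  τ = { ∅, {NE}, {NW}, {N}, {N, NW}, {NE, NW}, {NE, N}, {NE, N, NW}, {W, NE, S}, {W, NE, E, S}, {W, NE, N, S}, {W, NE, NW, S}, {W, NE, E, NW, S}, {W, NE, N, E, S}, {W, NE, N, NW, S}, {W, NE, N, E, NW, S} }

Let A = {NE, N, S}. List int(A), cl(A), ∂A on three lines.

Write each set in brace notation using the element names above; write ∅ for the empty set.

interior: largest open inside A is {NE, N} (from ∅, {N}, {NE}, {NE, N})
cl via duality: int({W, E, NW}) = {NW}, so X∖{NW} = {W, NE, N, E, S}
cl∖int = {W, E, S}

int(A) = {NE, N}
cl(A)  = {W, NE, N, E, S}
∂A     = {W, E, S}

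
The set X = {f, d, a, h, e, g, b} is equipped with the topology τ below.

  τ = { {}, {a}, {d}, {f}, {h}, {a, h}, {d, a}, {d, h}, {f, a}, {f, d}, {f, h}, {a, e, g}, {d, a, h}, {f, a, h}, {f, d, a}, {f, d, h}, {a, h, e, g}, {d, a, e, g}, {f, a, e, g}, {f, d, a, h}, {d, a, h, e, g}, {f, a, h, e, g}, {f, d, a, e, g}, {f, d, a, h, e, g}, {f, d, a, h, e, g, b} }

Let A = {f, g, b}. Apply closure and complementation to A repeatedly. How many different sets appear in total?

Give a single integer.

8

complement {d, a, h, e}; its interior {d, a, h}; cl(A) = X∖{d, a, h} = {f, e, g, b}
With k = closure, c = complement:
  1. A     = {f, g, b}
  2. kA    = {f, e, g, b}
  3. cA    = {d, a, h, e}
  4. ckA   = {d, a, h}
  5. kcA   = {d, a, h, e, g, b}
  6. ckcA  = {f}
  7. kckcA = {f, b}
  8. ckckcA = {d, a, h, e, g}
k, c of each give nothing new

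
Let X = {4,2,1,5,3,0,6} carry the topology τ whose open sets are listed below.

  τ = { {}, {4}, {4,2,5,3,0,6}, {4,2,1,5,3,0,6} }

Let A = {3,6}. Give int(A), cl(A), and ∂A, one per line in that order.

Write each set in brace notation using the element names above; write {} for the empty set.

open subsets of A: {}; so int(A) = {}
closure: X∖int(X∖A) = X∖{4} = {2,1,5,3,0,6}
∂A = {2,1,5,3,0,6} minus {} = {2,1,5,3,0,6}

int(A) = {}
cl(A)  = {2,1,5,3,0,6}
∂A     = {2,1,5,3,0,6}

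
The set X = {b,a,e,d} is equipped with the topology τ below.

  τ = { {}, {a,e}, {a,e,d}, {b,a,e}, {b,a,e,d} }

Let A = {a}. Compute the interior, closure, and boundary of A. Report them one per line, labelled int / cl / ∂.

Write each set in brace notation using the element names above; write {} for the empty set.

int(A) = {}
cl(A)  = {b,a,e,d}
∂A     = {b,a,e,d}

opens ⊆ A: {}; union → int = {}
complement {b,e,d}; its interior {}; cl(A) = X∖{} = {b,a,e,d}
boundary = {b,a,e,d} ∖ {} = {b,a,e,d}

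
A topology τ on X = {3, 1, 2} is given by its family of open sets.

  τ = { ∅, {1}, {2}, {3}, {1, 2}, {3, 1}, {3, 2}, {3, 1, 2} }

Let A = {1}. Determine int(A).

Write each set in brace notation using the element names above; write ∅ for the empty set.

{1}

opens ⊆ A: ∅, {1}; union → int = {1}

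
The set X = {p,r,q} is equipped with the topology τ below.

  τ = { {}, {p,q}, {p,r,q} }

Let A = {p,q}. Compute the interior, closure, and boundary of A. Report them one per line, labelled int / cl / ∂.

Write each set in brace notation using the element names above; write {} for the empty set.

int(A) = {p,q}
cl(A)  = {p,r,q}
∂A     = {r}

U open, U⊆A: {}, {p,q}. int(A) = ⋃ = {p,q}
X∖A={r}, int(X∖A)={}, hence cl(A)={p,r,q}
∂A: remove int from cl → {r}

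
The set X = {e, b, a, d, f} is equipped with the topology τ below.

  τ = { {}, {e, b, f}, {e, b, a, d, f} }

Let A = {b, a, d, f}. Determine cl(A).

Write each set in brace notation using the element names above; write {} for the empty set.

complement {e}; its interior {}; cl(A) = X∖{} = {e, b, a, d, f}

{e, b, a, d, f}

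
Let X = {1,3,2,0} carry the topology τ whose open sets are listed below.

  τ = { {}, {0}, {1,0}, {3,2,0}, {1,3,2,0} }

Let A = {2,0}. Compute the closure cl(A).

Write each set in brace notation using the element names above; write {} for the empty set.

complement {1,3}; its interior {}; cl(A) = X∖{} = {1,3,2,0}

{1,3,2,0}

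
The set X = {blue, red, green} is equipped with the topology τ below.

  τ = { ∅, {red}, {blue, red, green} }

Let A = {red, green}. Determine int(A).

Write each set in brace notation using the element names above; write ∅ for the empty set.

{red}

open subsets of A: ∅, {red}; so int(A) = {red}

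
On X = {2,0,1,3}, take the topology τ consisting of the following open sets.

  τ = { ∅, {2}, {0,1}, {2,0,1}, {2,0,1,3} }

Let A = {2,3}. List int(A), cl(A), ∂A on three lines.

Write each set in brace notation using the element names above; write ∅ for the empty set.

open subsets of A: ∅, {2}; so int(A) = {2}
closure: X∖int(X∖A) = X∖{0,1} = {2,3}
∂A = {2,3} minus {2} = {3}

int(A) = {2}
cl(A)  = {2,3}
∂A     = {3}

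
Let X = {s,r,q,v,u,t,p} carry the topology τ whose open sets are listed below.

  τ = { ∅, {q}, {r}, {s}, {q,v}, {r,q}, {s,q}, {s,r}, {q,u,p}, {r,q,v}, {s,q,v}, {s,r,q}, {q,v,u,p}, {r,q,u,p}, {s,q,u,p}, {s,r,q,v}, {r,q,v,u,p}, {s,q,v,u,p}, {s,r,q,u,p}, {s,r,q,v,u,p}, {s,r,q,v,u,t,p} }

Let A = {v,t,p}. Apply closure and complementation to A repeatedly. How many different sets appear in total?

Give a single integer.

complement {s,r,q,u}; its interior {s,r,q}; cl(A) = X∖{s,r,q} = {v,u,t,p}
With k = closure, c = complement:
  1. A     = {v,t,p}
  2. kA    = {v,u,t,p}
  3. cA    = {s,r,q,u}
  4. ckA   = {s,r,q}
  5. kcA   = {s,r,q,v,u,t,p}
  6. ckcA  = ∅
k, c of each give nothing new

6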